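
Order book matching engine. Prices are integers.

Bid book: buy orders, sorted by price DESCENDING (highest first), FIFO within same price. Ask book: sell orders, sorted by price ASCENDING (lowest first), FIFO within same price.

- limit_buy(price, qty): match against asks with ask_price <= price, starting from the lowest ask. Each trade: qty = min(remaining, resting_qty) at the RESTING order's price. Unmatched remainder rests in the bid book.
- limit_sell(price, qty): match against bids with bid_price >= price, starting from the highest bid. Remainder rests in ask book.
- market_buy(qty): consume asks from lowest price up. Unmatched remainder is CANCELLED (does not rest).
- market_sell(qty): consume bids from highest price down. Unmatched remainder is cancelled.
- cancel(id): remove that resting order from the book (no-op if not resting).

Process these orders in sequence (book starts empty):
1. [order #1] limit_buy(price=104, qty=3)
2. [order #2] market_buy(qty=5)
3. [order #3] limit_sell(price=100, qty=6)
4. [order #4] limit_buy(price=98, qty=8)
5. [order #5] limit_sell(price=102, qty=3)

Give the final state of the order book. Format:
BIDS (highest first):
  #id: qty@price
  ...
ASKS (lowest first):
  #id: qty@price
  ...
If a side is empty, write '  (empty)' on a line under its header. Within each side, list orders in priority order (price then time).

After op 1 [order #1] limit_buy(price=104, qty=3): fills=none; bids=[#1:3@104] asks=[-]
After op 2 [order #2] market_buy(qty=5): fills=none; bids=[#1:3@104] asks=[-]
After op 3 [order #3] limit_sell(price=100, qty=6): fills=#1x#3:3@104; bids=[-] asks=[#3:3@100]
After op 4 [order #4] limit_buy(price=98, qty=8): fills=none; bids=[#4:8@98] asks=[#3:3@100]
After op 5 [order #5] limit_sell(price=102, qty=3): fills=none; bids=[#4:8@98] asks=[#3:3@100 #5:3@102]

Answer: BIDS (highest first):
  #4: 8@98
ASKS (lowest first):
  #3: 3@100
  #5: 3@102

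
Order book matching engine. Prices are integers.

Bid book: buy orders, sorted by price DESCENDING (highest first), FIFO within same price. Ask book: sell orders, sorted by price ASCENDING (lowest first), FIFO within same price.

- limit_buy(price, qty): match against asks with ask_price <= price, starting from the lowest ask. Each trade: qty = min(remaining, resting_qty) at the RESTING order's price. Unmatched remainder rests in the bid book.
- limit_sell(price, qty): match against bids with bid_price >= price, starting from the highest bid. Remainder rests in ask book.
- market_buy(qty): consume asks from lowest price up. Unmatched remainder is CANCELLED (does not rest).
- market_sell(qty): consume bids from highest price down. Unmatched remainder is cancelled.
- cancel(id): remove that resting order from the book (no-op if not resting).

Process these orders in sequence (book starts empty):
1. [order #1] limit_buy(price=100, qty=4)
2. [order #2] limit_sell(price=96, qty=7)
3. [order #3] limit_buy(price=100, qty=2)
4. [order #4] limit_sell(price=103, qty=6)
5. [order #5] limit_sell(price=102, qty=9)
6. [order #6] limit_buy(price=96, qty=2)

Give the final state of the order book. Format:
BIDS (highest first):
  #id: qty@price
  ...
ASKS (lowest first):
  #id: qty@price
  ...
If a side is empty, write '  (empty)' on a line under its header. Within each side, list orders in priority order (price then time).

Answer: BIDS (highest first):
  #6: 1@96
ASKS (lowest first):
  #5: 9@102
  #4: 6@103

Derivation:
After op 1 [order #1] limit_buy(price=100, qty=4): fills=none; bids=[#1:4@100] asks=[-]
After op 2 [order #2] limit_sell(price=96, qty=7): fills=#1x#2:4@100; bids=[-] asks=[#2:3@96]
After op 3 [order #3] limit_buy(price=100, qty=2): fills=#3x#2:2@96; bids=[-] asks=[#2:1@96]
After op 4 [order #4] limit_sell(price=103, qty=6): fills=none; bids=[-] asks=[#2:1@96 #4:6@103]
After op 5 [order #5] limit_sell(price=102, qty=9): fills=none; bids=[-] asks=[#2:1@96 #5:9@102 #4:6@103]
After op 6 [order #6] limit_buy(price=96, qty=2): fills=#6x#2:1@96; bids=[#6:1@96] asks=[#5:9@102 #4:6@103]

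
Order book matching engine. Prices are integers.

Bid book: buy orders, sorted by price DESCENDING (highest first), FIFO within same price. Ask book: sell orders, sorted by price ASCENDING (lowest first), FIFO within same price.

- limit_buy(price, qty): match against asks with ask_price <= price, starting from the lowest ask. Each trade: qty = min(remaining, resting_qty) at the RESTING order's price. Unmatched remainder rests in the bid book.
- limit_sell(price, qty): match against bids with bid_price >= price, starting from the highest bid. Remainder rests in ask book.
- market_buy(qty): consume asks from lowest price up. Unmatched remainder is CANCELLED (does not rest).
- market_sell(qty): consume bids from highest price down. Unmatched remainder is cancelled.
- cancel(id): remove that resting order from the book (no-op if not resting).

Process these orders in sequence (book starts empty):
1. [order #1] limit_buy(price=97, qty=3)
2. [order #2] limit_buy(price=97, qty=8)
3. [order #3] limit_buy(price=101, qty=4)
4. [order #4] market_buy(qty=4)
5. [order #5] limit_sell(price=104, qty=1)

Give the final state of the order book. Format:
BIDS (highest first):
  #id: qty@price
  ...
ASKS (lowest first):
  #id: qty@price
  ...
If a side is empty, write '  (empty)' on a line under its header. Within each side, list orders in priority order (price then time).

Answer: BIDS (highest first):
  #3: 4@101
  #1: 3@97
  #2: 8@97
ASKS (lowest first):
  #5: 1@104

Derivation:
After op 1 [order #1] limit_buy(price=97, qty=3): fills=none; bids=[#1:3@97] asks=[-]
After op 2 [order #2] limit_buy(price=97, qty=8): fills=none; bids=[#1:3@97 #2:8@97] asks=[-]
After op 3 [order #3] limit_buy(price=101, qty=4): fills=none; bids=[#3:4@101 #1:3@97 #2:8@97] asks=[-]
After op 4 [order #4] market_buy(qty=4): fills=none; bids=[#3:4@101 #1:3@97 #2:8@97] asks=[-]
After op 5 [order #5] limit_sell(price=104, qty=1): fills=none; bids=[#3:4@101 #1:3@97 #2:8@97] asks=[#5:1@104]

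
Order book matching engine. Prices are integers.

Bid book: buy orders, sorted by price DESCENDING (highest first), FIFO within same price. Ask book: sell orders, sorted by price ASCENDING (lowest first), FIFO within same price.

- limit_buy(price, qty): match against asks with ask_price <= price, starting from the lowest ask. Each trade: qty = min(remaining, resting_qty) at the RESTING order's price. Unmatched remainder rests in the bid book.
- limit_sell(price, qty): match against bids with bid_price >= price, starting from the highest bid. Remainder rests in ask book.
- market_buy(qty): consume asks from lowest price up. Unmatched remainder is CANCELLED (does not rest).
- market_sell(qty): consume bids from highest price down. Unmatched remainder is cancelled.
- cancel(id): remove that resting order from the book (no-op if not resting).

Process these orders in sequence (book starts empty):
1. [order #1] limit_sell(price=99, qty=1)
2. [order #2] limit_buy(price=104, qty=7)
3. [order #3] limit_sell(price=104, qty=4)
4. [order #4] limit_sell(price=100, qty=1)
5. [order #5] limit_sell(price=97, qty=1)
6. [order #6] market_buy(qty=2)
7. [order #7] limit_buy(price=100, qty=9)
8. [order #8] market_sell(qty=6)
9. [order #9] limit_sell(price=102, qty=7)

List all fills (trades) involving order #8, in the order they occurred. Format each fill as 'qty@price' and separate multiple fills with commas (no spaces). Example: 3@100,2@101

Answer: 6@100

Derivation:
After op 1 [order #1] limit_sell(price=99, qty=1): fills=none; bids=[-] asks=[#1:1@99]
After op 2 [order #2] limit_buy(price=104, qty=7): fills=#2x#1:1@99; bids=[#2:6@104] asks=[-]
After op 3 [order #3] limit_sell(price=104, qty=4): fills=#2x#3:4@104; bids=[#2:2@104] asks=[-]
After op 4 [order #4] limit_sell(price=100, qty=1): fills=#2x#4:1@104; bids=[#2:1@104] asks=[-]
After op 5 [order #5] limit_sell(price=97, qty=1): fills=#2x#5:1@104; bids=[-] asks=[-]
After op 6 [order #6] market_buy(qty=2): fills=none; bids=[-] asks=[-]
After op 7 [order #7] limit_buy(price=100, qty=9): fills=none; bids=[#7:9@100] asks=[-]
After op 8 [order #8] market_sell(qty=6): fills=#7x#8:6@100; bids=[#7:3@100] asks=[-]
After op 9 [order #9] limit_sell(price=102, qty=7): fills=none; bids=[#7:3@100] asks=[#9:7@102]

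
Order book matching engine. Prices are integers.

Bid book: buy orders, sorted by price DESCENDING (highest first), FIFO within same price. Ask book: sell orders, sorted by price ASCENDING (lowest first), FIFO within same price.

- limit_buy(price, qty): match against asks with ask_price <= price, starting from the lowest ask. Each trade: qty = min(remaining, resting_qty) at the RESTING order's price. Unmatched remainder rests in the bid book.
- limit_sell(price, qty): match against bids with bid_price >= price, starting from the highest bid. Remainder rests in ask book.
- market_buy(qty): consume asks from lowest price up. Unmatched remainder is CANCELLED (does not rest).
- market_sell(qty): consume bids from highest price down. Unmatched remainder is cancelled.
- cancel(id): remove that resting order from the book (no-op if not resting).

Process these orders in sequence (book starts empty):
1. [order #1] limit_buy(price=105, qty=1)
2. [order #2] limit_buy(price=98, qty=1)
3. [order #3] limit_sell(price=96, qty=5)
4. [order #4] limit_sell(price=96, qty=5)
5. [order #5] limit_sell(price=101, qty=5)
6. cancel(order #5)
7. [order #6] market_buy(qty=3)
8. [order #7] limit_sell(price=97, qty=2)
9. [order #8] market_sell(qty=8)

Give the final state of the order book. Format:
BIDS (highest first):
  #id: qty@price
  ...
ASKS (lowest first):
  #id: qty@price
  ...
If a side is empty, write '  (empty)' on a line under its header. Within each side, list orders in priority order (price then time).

After op 1 [order #1] limit_buy(price=105, qty=1): fills=none; bids=[#1:1@105] asks=[-]
After op 2 [order #2] limit_buy(price=98, qty=1): fills=none; bids=[#1:1@105 #2:1@98] asks=[-]
After op 3 [order #3] limit_sell(price=96, qty=5): fills=#1x#3:1@105 #2x#3:1@98; bids=[-] asks=[#3:3@96]
After op 4 [order #4] limit_sell(price=96, qty=5): fills=none; bids=[-] asks=[#3:3@96 #4:5@96]
After op 5 [order #5] limit_sell(price=101, qty=5): fills=none; bids=[-] asks=[#3:3@96 #4:5@96 #5:5@101]
After op 6 cancel(order #5): fills=none; bids=[-] asks=[#3:3@96 #4:5@96]
After op 7 [order #6] market_buy(qty=3): fills=#6x#3:3@96; bids=[-] asks=[#4:5@96]
After op 8 [order #7] limit_sell(price=97, qty=2): fills=none; bids=[-] asks=[#4:5@96 #7:2@97]
After op 9 [order #8] market_sell(qty=8): fills=none; bids=[-] asks=[#4:5@96 #7:2@97]

Answer: BIDS (highest first):
  (empty)
ASKS (lowest first):
  #4: 5@96
  #7: 2@97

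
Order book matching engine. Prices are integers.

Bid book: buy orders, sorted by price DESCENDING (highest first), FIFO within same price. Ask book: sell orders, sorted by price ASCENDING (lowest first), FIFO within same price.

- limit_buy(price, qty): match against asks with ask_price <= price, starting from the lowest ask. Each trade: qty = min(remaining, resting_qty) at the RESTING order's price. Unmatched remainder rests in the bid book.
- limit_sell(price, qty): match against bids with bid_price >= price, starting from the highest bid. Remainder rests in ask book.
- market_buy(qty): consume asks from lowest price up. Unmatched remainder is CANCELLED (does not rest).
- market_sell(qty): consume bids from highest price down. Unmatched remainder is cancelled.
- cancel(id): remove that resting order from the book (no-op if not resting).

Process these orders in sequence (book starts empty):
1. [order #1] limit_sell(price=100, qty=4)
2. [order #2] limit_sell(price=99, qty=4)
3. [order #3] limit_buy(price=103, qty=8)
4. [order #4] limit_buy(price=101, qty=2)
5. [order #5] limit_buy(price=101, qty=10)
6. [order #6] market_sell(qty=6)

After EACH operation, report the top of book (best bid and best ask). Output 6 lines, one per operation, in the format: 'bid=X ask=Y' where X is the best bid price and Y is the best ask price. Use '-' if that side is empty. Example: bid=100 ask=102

After op 1 [order #1] limit_sell(price=100, qty=4): fills=none; bids=[-] asks=[#1:4@100]
After op 2 [order #2] limit_sell(price=99, qty=4): fills=none; bids=[-] asks=[#2:4@99 #1:4@100]
After op 3 [order #3] limit_buy(price=103, qty=8): fills=#3x#2:4@99 #3x#1:4@100; bids=[-] asks=[-]
After op 4 [order #4] limit_buy(price=101, qty=2): fills=none; bids=[#4:2@101] asks=[-]
After op 5 [order #5] limit_buy(price=101, qty=10): fills=none; bids=[#4:2@101 #5:10@101] asks=[-]
After op 6 [order #6] market_sell(qty=6): fills=#4x#6:2@101 #5x#6:4@101; bids=[#5:6@101] asks=[-]

Answer: bid=- ask=100
bid=- ask=99
bid=- ask=-
bid=101 ask=-
bid=101 ask=-
bid=101 ask=-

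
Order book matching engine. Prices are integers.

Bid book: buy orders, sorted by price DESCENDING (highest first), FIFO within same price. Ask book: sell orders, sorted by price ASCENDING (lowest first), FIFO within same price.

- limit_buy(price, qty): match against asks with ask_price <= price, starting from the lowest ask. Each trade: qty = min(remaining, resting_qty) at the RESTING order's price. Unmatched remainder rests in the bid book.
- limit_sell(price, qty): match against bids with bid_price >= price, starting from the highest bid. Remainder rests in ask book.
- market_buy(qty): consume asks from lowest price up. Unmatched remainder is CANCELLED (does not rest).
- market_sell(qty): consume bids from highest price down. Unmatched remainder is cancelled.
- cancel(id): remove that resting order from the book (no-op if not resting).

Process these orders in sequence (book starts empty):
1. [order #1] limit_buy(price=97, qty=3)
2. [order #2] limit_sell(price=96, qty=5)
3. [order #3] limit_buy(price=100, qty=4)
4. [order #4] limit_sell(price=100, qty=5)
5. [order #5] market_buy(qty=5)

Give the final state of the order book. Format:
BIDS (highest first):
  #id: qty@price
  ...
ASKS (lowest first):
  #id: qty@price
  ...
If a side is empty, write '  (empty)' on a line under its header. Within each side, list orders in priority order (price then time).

After op 1 [order #1] limit_buy(price=97, qty=3): fills=none; bids=[#1:3@97] asks=[-]
After op 2 [order #2] limit_sell(price=96, qty=5): fills=#1x#2:3@97; bids=[-] asks=[#2:2@96]
After op 3 [order #3] limit_buy(price=100, qty=4): fills=#3x#2:2@96; bids=[#3:2@100] asks=[-]
After op 4 [order #4] limit_sell(price=100, qty=5): fills=#3x#4:2@100; bids=[-] asks=[#4:3@100]
After op 5 [order #5] market_buy(qty=5): fills=#5x#4:3@100; bids=[-] asks=[-]

Answer: BIDS (highest first):
  (empty)
ASKS (lowest first):
  (empty)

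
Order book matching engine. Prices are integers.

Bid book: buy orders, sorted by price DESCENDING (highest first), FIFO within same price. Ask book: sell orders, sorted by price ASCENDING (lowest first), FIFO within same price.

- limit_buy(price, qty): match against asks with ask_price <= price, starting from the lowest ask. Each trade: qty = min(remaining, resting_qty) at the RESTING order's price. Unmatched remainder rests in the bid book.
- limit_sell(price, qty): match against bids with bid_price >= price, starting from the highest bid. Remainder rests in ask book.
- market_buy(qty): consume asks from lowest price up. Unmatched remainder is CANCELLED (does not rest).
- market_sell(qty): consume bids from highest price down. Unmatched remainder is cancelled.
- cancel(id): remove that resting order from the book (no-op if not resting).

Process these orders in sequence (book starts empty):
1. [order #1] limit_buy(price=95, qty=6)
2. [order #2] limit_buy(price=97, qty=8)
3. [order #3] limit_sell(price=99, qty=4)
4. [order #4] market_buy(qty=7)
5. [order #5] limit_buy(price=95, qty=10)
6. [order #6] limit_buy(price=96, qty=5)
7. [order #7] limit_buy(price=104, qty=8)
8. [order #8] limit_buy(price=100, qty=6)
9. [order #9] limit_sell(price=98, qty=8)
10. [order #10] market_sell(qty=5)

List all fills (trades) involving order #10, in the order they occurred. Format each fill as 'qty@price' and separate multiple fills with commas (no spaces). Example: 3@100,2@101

After op 1 [order #1] limit_buy(price=95, qty=6): fills=none; bids=[#1:6@95] asks=[-]
After op 2 [order #2] limit_buy(price=97, qty=8): fills=none; bids=[#2:8@97 #1:6@95] asks=[-]
After op 3 [order #3] limit_sell(price=99, qty=4): fills=none; bids=[#2:8@97 #1:6@95] asks=[#3:4@99]
After op 4 [order #4] market_buy(qty=7): fills=#4x#3:4@99; bids=[#2:8@97 #1:6@95] asks=[-]
After op 5 [order #5] limit_buy(price=95, qty=10): fills=none; bids=[#2:8@97 #1:6@95 #5:10@95] asks=[-]
After op 6 [order #6] limit_buy(price=96, qty=5): fills=none; bids=[#2:8@97 #6:5@96 #1:6@95 #5:10@95] asks=[-]
After op 7 [order #7] limit_buy(price=104, qty=8): fills=none; bids=[#7:8@104 #2:8@97 #6:5@96 #1:6@95 #5:10@95] asks=[-]
After op 8 [order #8] limit_buy(price=100, qty=6): fills=none; bids=[#7:8@104 #8:6@100 #2:8@97 #6:5@96 #1:6@95 #5:10@95] asks=[-]
After op 9 [order #9] limit_sell(price=98, qty=8): fills=#7x#9:8@104; bids=[#8:6@100 #2:8@97 #6:5@96 #1:6@95 #5:10@95] asks=[-]
After op 10 [order #10] market_sell(qty=5): fills=#8x#10:5@100; bids=[#8:1@100 #2:8@97 #6:5@96 #1:6@95 #5:10@95] asks=[-]

Answer: 5@100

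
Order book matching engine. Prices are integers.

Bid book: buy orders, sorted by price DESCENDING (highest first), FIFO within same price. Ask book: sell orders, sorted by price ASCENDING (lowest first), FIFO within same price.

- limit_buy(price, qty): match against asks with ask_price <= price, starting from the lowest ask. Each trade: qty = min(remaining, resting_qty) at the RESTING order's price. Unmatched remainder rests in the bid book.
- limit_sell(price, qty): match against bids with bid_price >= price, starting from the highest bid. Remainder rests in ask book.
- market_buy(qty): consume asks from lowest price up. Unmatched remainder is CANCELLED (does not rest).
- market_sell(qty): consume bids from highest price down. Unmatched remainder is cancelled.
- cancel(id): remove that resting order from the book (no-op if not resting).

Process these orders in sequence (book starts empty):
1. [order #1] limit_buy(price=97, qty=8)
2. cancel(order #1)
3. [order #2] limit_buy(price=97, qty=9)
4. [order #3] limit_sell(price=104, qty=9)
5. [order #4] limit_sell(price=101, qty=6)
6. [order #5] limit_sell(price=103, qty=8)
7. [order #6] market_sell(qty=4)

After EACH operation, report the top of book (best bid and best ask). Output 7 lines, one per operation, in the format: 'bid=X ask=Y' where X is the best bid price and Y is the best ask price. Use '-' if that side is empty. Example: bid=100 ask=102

Answer: bid=97 ask=-
bid=- ask=-
bid=97 ask=-
bid=97 ask=104
bid=97 ask=101
bid=97 ask=101
bid=97 ask=101

Derivation:
After op 1 [order #1] limit_buy(price=97, qty=8): fills=none; bids=[#1:8@97] asks=[-]
After op 2 cancel(order #1): fills=none; bids=[-] asks=[-]
After op 3 [order #2] limit_buy(price=97, qty=9): fills=none; bids=[#2:9@97] asks=[-]
After op 4 [order #3] limit_sell(price=104, qty=9): fills=none; bids=[#2:9@97] asks=[#3:9@104]
After op 5 [order #4] limit_sell(price=101, qty=6): fills=none; bids=[#2:9@97] asks=[#4:6@101 #3:9@104]
After op 6 [order #5] limit_sell(price=103, qty=8): fills=none; bids=[#2:9@97] asks=[#4:6@101 #5:8@103 #3:9@104]
After op 7 [order #6] market_sell(qty=4): fills=#2x#6:4@97; bids=[#2:5@97] asks=[#4:6@101 #5:8@103 #3:9@104]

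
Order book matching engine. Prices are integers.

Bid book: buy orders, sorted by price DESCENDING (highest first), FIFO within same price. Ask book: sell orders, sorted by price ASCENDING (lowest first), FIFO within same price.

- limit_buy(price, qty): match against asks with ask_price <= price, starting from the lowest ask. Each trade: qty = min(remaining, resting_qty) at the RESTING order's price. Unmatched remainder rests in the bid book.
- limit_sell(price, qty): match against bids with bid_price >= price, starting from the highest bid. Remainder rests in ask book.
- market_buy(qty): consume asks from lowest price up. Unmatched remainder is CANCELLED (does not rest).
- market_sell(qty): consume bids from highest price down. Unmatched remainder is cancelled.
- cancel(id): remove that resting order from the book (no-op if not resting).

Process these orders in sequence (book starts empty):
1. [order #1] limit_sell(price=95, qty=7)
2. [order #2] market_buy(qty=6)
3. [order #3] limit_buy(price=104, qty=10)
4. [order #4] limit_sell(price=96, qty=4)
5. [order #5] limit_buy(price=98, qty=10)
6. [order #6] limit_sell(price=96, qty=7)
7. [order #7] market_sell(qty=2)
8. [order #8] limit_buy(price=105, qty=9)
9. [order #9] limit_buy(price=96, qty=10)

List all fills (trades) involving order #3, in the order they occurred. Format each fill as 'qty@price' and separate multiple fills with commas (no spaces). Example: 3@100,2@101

Answer: 1@95,4@104,5@104

Derivation:
After op 1 [order #1] limit_sell(price=95, qty=7): fills=none; bids=[-] asks=[#1:7@95]
After op 2 [order #2] market_buy(qty=6): fills=#2x#1:6@95; bids=[-] asks=[#1:1@95]
After op 3 [order #3] limit_buy(price=104, qty=10): fills=#3x#1:1@95; bids=[#3:9@104] asks=[-]
After op 4 [order #4] limit_sell(price=96, qty=4): fills=#3x#4:4@104; bids=[#3:5@104] asks=[-]
After op 5 [order #5] limit_buy(price=98, qty=10): fills=none; bids=[#3:5@104 #5:10@98] asks=[-]
After op 6 [order #6] limit_sell(price=96, qty=7): fills=#3x#6:5@104 #5x#6:2@98; bids=[#5:8@98] asks=[-]
After op 7 [order #7] market_sell(qty=2): fills=#5x#7:2@98; bids=[#5:6@98] asks=[-]
After op 8 [order #8] limit_buy(price=105, qty=9): fills=none; bids=[#8:9@105 #5:6@98] asks=[-]
After op 9 [order #9] limit_buy(price=96, qty=10): fills=none; bids=[#8:9@105 #5:6@98 #9:10@96] asks=[-]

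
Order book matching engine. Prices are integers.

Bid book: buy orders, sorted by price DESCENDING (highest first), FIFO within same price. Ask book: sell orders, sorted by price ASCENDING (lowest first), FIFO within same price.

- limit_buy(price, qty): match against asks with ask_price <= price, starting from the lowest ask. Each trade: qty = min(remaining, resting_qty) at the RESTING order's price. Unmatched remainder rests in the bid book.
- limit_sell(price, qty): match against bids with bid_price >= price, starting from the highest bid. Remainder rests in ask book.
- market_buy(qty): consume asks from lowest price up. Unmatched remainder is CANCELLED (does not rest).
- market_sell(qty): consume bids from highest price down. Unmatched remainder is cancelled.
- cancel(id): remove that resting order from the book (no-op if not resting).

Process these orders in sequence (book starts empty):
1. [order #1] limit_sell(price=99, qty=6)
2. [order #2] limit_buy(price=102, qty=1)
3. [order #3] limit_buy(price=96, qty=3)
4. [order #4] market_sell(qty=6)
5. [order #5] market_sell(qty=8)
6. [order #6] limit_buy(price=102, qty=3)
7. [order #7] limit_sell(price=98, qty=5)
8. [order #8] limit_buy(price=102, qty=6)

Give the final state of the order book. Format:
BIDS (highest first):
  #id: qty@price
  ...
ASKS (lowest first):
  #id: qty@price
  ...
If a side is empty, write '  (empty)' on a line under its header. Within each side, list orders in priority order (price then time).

After op 1 [order #1] limit_sell(price=99, qty=6): fills=none; bids=[-] asks=[#1:6@99]
After op 2 [order #2] limit_buy(price=102, qty=1): fills=#2x#1:1@99; bids=[-] asks=[#1:5@99]
After op 3 [order #3] limit_buy(price=96, qty=3): fills=none; bids=[#3:3@96] asks=[#1:5@99]
After op 4 [order #4] market_sell(qty=6): fills=#3x#4:3@96; bids=[-] asks=[#1:5@99]
After op 5 [order #5] market_sell(qty=8): fills=none; bids=[-] asks=[#1:5@99]
After op 6 [order #6] limit_buy(price=102, qty=3): fills=#6x#1:3@99; bids=[-] asks=[#1:2@99]
After op 7 [order #7] limit_sell(price=98, qty=5): fills=none; bids=[-] asks=[#7:5@98 #1:2@99]
After op 8 [order #8] limit_buy(price=102, qty=6): fills=#8x#7:5@98 #8x#1:1@99; bids=[-] asks=[#1:1@99]

Answer: BIDS (highest first):
  (empty)
ASKS (lowest first):
  #1: 1@99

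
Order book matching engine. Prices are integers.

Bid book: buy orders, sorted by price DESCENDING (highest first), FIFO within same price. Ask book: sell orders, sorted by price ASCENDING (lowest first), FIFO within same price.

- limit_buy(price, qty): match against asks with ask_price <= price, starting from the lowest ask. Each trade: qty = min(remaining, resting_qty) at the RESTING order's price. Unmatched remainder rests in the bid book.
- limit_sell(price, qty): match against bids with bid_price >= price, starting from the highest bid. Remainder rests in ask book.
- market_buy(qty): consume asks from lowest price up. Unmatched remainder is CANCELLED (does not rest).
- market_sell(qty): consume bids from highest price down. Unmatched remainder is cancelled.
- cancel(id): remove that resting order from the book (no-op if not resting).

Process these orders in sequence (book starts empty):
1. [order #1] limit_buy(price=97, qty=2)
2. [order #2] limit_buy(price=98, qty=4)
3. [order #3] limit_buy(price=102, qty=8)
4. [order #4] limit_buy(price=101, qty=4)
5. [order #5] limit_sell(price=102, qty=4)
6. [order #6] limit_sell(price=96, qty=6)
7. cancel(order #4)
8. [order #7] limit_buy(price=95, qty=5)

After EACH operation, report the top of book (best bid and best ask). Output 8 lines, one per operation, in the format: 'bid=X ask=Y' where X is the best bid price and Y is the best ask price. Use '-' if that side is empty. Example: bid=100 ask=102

Answer: bid=97 ask=-
bid=98 ask=-
bid=102 ask=-
bid=102 ask=-
bid=102 ask=-
bid=101 ask=-
bid=98 ask=-
bid=98 ask=-

Derivation:
After op 1 [order #1] limit_buy(price=97, qty=2): fills=none; bids=[#1:2@97] asks=[-]
After op 2 [order #2] limit_buy(price=98, qty=4): fills=none; bids=[#2:4@98 #1:2@97] asks=[-]
After op 3 [order #3] limit_buy(price=102, qty=8): fills=none; bids=[#3:8@102 #2:4@98 #1:2@97] asks=[-]
After op 4 [order #4] limit_buy(price=101, qty=4): fills=none; bids=[#3:8@102 #4:4@101 #2:4@98 #1:2@97] asks=[-]
After op 5 [order #5] limit_sell(price=102, qty=4): fills=#3x#5:4@102; bids=[#3:4@102 #4:4@101 #2:4@98 #1:2@97] asks=[-]
After op 6 [order #6] limit_sell(price=96, qty=6): fills=#3x#6:4@102 #4x#6:2@101; bids=[#4:2@101 #2:4@98 #1:2@97] asks=[-]
After op 7 cancel(order #4): fills=none; bids=[#2:4@98 #1:2@97] asks=[-]
After op 8 [order #7] limit_buy(price=95, qty=5): fills=none; bids=[#2:4@98 #1:2@97 #7:5@95] asks=[-]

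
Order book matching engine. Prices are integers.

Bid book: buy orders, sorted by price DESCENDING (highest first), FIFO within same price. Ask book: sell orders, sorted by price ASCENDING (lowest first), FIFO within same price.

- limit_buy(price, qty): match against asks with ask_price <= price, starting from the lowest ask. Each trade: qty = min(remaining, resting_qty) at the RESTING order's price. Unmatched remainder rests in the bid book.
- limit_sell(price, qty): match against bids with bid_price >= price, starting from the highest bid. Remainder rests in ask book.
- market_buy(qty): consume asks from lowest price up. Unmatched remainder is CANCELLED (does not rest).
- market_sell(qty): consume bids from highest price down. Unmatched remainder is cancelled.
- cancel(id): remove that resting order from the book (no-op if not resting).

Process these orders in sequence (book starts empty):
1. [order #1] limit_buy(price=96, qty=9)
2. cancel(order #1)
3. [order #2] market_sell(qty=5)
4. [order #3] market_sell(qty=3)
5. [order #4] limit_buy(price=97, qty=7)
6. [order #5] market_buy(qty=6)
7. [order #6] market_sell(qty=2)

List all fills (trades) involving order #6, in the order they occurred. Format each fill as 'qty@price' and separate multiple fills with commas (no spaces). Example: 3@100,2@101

Answer: 2@97

Derivation:
After op 1 [order #1] limit_buy(price=96, qty=9): fills=none; bids=[#1:9@96] asks=[-]
After op 2 cancel(order #1): fills=none; bids=[-] asks=[-]
After op 3 [order #2] market_sell(qty=5): fills=none; bids=[-] asks=[-]
After op 4 [order #3] market_sell(qty=3): fills=none; bids=[-] asks=[-]
After op 5 [order #4] limit_buy(price=97, qty=7): fills=none; bids=[#4:7@97] asks=[-]
After op 6 [order #5] market_buy(qty=6): fills=none; bids=[#4:7@97] asks=[-]
After op 7 [order #6] market_sell(qty=2): fills=#4x#6:2@97; bids=[#4:5@97] asks=[-]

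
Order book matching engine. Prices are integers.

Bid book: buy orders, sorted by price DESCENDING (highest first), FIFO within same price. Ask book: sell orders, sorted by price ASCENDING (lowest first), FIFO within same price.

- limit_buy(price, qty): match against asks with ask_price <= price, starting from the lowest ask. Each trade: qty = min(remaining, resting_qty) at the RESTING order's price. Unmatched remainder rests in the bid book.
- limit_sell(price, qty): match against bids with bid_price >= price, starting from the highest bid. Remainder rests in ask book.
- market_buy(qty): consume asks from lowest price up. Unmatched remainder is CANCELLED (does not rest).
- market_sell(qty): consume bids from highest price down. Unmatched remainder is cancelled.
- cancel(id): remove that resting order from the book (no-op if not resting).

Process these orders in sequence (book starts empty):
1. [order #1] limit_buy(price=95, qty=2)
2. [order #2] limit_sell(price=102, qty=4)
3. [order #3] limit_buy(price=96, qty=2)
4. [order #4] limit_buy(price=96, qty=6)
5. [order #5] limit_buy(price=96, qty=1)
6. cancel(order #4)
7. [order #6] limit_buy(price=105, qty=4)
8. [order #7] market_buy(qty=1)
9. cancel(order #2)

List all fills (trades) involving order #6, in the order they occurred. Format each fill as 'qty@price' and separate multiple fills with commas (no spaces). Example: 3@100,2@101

After op 1 [order #1] limit_buy(price=95, qty=2): fills=none; bids=[#1:2@95] asks=[-]
After op 2 [order #2] limit_sell(price=102, qty=4): fills=none; bids=[#1:2@95] asks=[#2:4@102]
After op 3 [order #3] limit_buy(price=96, qty=2): fills=none; bids=[#3:2@96 #1:2@95] asks=[#2:4@102]
After op 4 [order #4] limit_buy(price=96, qty=6): fills=none; bids=[#3:2@96 #4:6@96 #1:2@95] asks=[#2:4@102]
After op 5 [order #5] limit_buy(price=96, qty=1): fills=none; bids=[#3:2@96 #4:6@96 #5:1@96 #1:2@95] asks=[#2:4@102]
After op 6 cancel(order #4): fills=none; bids=[#3:2@96 #5:1@96 #1:2@95] asks=[#2:4@102]
After op 7 [order #6] limit_buy(price=105, qty=4): fills=#6x#2:4@102; bids=[#3:2@96 #5:1@96 #1:2@95] asks=[-]
After op 8 [order #7] market_buy(qty=1): fills=none; bids=[#3:2@96 #5:1@96 #1:2@95] asks=[-]
After op 9 cancel(order #2): fills=none; bids=[#3:2@96 #5:1@96 #1:2@95] asks=[-]

Answer: 4@102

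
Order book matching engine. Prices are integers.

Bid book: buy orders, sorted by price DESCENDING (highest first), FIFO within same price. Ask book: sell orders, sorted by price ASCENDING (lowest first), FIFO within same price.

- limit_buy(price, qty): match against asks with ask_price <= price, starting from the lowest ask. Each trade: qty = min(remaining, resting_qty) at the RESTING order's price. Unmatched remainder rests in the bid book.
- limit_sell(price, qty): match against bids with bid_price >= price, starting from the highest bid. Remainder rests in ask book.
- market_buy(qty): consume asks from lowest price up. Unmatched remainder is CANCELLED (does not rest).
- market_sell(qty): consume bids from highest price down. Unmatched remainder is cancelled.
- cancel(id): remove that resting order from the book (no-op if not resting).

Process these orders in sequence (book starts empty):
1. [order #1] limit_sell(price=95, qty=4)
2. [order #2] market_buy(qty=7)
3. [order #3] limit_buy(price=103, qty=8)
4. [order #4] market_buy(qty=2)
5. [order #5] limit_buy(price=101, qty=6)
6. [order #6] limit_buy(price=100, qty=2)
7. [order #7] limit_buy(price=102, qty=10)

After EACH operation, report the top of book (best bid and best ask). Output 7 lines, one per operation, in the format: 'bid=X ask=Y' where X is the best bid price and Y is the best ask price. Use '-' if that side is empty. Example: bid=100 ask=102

After op 1 [order #1] limit_sell(price=95, qty=4): fills=none; bids=[-] asks=[#1:4@95]
After op 2 [order #2] market_buy(qty=7): fills=#2x#1:4@95; bids=[-] asks=[-]
After op 3 [order #3] limit_buy(price=103, qty=8): fills=none; bids=[#3:8@103] asks=[-]
After op 4 [order #4] market_buy(qty=2): fills=none; bids=[#3:8@103] asks=[-]
After op 5 [order #5] limit_buy(price=101, qty=6): fills=none; bids=[#3:8@103 #5:6@101] asks=[-]
After op 6 [order #6] limit_buy(price=100, qty=2): fills=none; bids=[#3:8@103 #5:6@101 #6:2@100] asks=[-]
After op 7 [order #7] limit_buy(price=102, qty=10): fills=none; bids=[#3:8@103 #7:10@102 #5:6@101 #6:2@100] asks=[-]

Answer: bid=- ask=95
bid=- ask=-
bid=103 ask=-
bid=103 ask=-
bid=103 ask=-
bid=103 ask=-
bid=103 ask=-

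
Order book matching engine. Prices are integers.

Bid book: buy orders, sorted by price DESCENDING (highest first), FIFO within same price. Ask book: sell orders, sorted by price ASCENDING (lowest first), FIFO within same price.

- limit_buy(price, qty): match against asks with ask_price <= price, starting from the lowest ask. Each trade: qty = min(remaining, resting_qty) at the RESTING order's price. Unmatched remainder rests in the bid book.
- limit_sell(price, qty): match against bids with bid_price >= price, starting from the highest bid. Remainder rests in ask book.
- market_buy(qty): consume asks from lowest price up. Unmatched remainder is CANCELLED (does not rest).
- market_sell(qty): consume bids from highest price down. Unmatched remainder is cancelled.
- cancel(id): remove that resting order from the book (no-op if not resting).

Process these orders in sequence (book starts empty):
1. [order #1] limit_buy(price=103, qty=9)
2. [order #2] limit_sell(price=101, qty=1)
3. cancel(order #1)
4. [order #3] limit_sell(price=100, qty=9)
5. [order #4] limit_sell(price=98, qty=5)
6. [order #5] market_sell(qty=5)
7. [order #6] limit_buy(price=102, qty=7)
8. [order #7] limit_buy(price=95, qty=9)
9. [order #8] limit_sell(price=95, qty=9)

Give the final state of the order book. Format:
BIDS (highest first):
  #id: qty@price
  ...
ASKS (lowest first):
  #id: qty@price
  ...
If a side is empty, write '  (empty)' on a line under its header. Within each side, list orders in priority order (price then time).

After op 1 [order #1] limit_buy(price=103, qty=9): fills=none; bids=[#1:9@103] asks=[-]
After op 2 [order #2] limit_sell(price=101, qty=1): fills=#1x#2:1@103; bids=[#1:8@103] asks=[-]
After op 3 cancel(order #1): fills=none; bids=[-] asks=[-]
After op 4 [order #3] limit_sell(price=100, qty=9): fills=none; bids=[-] asks=[#3:9@100]
After op 5 [order #4] limit_sell(price=98, qty=5): fills=none; bids=[-] asks=[#4:5@98 #3:9@100]
After op 6 [order #5] market_sell(qty=5): fills=none; bids=[-] asks=[#4:5@98 #3:9@100]
After op 7 [order #6] limit_buy(price=102, qty=7): fills=#6x#4:5@98 #6x#3:2@100; bids=[-] asks=[#3:7@100]
After op 8 [order #7] limit_buy(price=95, qty=9): fills=none; bids=[#7:9@95] asks=[#3:7@100]
After op 9 [order #8] limit_sell(price=95, qty=9): fills=#7x#8:9@95; bids=[-] asks=[#3:7@100]

Answer: BIDS (highest first):
  (empty)
ASKS (lowest first):
  #3: 7@100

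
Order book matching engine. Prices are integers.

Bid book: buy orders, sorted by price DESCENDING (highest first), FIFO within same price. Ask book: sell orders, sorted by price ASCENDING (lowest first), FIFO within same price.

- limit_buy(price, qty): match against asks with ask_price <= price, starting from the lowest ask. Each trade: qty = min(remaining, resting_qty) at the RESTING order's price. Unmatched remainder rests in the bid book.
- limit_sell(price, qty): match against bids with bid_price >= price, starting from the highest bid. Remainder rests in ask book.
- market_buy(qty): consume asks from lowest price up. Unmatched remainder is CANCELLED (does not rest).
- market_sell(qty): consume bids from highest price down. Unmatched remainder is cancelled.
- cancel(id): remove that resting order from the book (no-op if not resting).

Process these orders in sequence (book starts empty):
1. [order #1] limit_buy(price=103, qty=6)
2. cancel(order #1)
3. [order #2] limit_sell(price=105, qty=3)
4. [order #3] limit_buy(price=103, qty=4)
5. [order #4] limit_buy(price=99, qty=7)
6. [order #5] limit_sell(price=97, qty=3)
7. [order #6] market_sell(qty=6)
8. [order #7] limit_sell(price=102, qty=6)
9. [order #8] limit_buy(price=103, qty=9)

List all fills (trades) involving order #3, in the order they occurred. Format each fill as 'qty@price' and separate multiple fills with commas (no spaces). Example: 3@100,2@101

Answer: 3@103,1@103

Derivation:
After op 1 [order #1] limit_buy(price=103, qty=6): fills=none; bids=[#1:6@103] asks=[-]
After op 2 cancel(order #1): fills=none; bids=[-] asks=[-]
After op 3 [order #2] limit_sell(price=105, qty=3): fills=none; bids=[-] asks=[#2:3@105]
After op 4 [order #3] limit_buy(price=103, qty=4): fills=none; bids=[#3:4@103] asks=[#2:3@105]
After op 5 [order #4] limit_buy(price=99, qty=7): fills=none; bids=[#3:4@103 #4:7@99] asks=[#2:3@105]
After op 6 [order #5] limit_sell(price=97, qty=3): fills=#3x#5:3@103; bids=[#3:1@103 #4:7@99] asks=[#2:3@105]
After op 7 [order #6] market_sell(qty=6): fills=#3x#6:1@103 #4x#6:5@99; bids=[#4:2@99] asks=[#2:3@105]
After op 8 [order #7] limit_sell(price=102, qty=6): fills=none; bids=[#4:2@99] asks=[#7:6@102 #2:3@105]
After op 9 [order #8] limit_buy(price=103, qty=9): fills=#8x#7:6@102; bids=[#8:3@103 #4:2@99] asks=[#2:3@105]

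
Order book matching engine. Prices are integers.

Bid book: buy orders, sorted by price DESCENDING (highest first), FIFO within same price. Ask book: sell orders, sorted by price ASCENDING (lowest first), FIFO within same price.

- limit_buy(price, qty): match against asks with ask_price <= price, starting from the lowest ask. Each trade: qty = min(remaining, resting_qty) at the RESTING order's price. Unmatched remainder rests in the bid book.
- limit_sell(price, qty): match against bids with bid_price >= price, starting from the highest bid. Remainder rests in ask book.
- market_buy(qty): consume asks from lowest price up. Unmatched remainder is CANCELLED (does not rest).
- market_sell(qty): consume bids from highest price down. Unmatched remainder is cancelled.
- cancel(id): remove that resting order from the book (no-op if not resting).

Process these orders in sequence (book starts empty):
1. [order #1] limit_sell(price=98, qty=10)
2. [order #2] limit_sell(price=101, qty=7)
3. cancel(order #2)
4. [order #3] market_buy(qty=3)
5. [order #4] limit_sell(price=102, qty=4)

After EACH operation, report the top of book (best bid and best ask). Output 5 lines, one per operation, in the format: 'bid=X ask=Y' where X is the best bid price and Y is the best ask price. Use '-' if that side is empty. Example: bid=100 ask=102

After op 1 [order #1] limit_sell(price=98, qty=10): fills=none; bids=[-] asks=[#1:10@98]
After op 2 [order #2] limit_sell(price=101, qty=7): fills=none; bids=[-] asks=[#1:10@98 #2:7@101]
After op 3 cancel(order #2): fills=none; bids=[-] asks=[#1:10@98]
After op 4 [order #3] market_buy(qty=3): fills=#3x#1:3@98; bids=[-] asks=[#1:7@98]
After op 5 [order #4] limit_sell(price=102, qty=4): fills=none; bids=[-] asks=[#1:7@98 #4:4@102]

Answer: bid=- ask=98
bid=- ask=98
bid=- ask=98
bid=- ask=98
bid=- ask=98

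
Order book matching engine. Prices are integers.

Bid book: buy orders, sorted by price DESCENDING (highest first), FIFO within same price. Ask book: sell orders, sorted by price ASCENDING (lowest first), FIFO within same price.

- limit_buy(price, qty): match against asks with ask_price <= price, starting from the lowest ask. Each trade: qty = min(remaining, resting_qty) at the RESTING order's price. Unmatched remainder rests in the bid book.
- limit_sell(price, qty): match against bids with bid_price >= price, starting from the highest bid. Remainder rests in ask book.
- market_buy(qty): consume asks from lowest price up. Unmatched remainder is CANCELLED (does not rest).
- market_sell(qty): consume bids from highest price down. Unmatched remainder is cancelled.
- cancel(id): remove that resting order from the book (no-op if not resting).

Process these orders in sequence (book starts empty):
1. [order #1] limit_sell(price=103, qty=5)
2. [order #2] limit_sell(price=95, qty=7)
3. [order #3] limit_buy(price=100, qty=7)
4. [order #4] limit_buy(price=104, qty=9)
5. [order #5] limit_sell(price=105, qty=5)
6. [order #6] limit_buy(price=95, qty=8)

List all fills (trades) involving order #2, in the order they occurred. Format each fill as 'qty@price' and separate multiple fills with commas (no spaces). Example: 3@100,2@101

After op 1 [order #1] limit_sell(price=103, qty=5): fills=none; bids=[-] asks=[#1:5@103]
After op 2 [order #2] limit_sell(price=95, qty=7): fills=none; bids=[-] asks=[#2:7@95 #1:5@103]
After op 3 [order #3] limit_buy(price=100, qty=7): fills=#3x#2:7@95; bids=[-] asks=[#1:5@103]
After op 4 [order #4] limit_buy(price=104, qty=9): fills=#4x#1:5@103; bids=[#4:4@104] asks=[-]
After op 5 [order #5] limit_sell(price=105, qty=5): fills=none; bids=[#4:4@104] asks=[#5:5@105]
After op 6 [order #6] limit_buy(price=95, qty=8): fills=none; bids=[#4:4@104 #6:8@95] asks=[#5:5@105]

Answer: 7@95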